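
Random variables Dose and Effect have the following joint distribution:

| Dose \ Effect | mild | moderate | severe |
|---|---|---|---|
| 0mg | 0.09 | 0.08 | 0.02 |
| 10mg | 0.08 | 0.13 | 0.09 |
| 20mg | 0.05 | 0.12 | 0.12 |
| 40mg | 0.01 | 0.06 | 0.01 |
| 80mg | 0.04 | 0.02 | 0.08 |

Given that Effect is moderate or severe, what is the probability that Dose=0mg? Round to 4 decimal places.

0.1370

P(Effect=moderate) = 0.08 + 0.13 + 0.12 + 0.06 + 0.02 = 0.41.
P(Effect=severe) = 0.02 + 0.09 + 0.12 + 0.01 + 0.08 = 0.32.
P(Effect ∈ {moderate, severe}) = 0.41 + 0.32 = 0.73; P(Dose=0mg, Effect ∈ {moderate, severe}) = 0.08 + 0.02 = 0.10.
P(Dose=0mg | Effect ∈ {moderate, severe}) = 0.10/0.73 = 0.1370.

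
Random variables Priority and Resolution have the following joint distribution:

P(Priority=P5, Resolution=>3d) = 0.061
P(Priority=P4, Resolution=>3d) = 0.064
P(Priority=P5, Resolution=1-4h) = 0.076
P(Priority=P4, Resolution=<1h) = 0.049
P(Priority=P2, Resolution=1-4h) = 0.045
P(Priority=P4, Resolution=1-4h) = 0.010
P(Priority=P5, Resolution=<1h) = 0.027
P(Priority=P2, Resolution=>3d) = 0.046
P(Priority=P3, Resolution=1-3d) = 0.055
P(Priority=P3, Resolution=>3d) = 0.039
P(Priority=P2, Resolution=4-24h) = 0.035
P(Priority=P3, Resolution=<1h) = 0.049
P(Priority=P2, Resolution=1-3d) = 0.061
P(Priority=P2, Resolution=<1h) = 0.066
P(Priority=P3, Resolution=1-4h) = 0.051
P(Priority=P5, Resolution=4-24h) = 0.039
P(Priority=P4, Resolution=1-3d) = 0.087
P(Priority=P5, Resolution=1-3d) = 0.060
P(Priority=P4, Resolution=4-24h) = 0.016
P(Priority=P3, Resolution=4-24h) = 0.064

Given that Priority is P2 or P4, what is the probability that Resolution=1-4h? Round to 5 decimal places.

0.11482

P(Priority=P2) = 0.066 + 0.045 + 0.035 + 0.061 + 0.046 = 0.253.
P(Priority=P4) = 0.049 + 0.010 + 0.016 + 0.087 + 0.064 = 0.226.
P(Priority ∈ {P2, P4}) = 0.253 + 0.226 = 0.479; P(Resolution=1-4h, Priority ∈ {P2, P4}) = 0.045 + 0.010 = 0.055.
P(Resolution=1-4h | Priority ∈ {P2, P4}) = 0.055/0.479 = 0.11482.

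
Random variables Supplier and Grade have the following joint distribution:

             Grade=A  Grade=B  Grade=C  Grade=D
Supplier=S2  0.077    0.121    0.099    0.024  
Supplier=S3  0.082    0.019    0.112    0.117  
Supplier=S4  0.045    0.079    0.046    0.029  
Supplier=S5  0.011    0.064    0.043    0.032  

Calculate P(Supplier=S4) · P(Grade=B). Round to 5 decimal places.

P(Supplier=S4) = 0.045 + 0.079 + 0.046 + 0.029 = 0.199.
P(Grade=B) = 0.121 + 0.019 + 0.079 + 0.064 = 0.283.
Product: 0.199 × 0.283 = 0.05632.

0.05632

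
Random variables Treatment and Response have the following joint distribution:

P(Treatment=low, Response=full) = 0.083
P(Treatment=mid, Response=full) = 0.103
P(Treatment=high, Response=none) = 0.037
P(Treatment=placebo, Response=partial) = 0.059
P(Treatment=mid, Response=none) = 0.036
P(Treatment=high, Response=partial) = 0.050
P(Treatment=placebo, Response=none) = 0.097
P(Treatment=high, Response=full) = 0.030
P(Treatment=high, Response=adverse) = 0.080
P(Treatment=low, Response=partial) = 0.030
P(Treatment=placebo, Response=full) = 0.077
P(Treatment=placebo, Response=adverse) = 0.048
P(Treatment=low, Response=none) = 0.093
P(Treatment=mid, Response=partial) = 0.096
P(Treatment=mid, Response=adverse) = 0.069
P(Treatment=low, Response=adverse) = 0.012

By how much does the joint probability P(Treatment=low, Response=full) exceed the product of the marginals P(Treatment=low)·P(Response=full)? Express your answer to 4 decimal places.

P(Treatment=low) = 0.093 + 0.030 + 0.083 + 0.012 = 0.218.
P(Response=full) = 0.077 + 0.083 + 0.103 + 0.030 = 0.293.
P(Treatment=low, Response=full) − P(Treatment=low)P(Response=full) = 0.083 − 0.218×0.293 = 0.0191.

0.0191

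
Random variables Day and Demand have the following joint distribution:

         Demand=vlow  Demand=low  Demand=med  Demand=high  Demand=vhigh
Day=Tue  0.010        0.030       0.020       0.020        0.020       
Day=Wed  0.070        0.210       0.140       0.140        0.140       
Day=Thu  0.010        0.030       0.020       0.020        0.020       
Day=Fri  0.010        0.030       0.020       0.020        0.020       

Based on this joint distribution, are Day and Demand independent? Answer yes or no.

yes

Every cell satisfies P(Day,Demand) = P(Day)·P(Demand). For instance P(Day=Thu) = 0.100, P(Demand=high) = 0.200, and 0.100×0.200 = 0.020 matches the joint entry. So Day and Demand are independent.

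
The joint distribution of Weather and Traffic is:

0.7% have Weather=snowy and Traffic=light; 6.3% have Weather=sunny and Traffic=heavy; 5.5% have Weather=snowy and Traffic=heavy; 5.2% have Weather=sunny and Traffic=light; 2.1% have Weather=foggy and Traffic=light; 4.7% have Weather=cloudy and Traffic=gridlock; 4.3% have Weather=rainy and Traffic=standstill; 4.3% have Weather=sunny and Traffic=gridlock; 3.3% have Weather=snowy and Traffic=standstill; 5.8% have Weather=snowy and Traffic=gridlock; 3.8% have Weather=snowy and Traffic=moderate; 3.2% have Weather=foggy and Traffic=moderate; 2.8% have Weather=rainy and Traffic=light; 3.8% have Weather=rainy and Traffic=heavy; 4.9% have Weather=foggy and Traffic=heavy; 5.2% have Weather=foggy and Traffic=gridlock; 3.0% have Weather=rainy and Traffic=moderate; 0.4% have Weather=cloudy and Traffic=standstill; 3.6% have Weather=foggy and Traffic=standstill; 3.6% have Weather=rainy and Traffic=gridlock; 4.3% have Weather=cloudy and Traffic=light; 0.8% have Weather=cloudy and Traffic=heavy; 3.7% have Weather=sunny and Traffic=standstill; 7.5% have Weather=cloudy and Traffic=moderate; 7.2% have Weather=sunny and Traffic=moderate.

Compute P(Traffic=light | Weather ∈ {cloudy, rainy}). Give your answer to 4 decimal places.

P(Weather=cloudy) = 0.043 + 0.075 + 0.008 + 0.047 + 0.004 = 0.177.
P(Weather=rainy) = 0.028 + 0.030 + 0.038 + 0.036 + 0.043 = 0.175.
P(Weather ∈ {cloudy, rainy}) = 0.177 + 0.175 = 0.352; P(Traffic=light, Weather ∈ {cloudy, rainy}) = 0.043 + 0.028 = 0.071.
P(Traffic=light | Weather ∈ {cloudy, rainy}) = 0.071/0.352 = 0.2017.

0.2017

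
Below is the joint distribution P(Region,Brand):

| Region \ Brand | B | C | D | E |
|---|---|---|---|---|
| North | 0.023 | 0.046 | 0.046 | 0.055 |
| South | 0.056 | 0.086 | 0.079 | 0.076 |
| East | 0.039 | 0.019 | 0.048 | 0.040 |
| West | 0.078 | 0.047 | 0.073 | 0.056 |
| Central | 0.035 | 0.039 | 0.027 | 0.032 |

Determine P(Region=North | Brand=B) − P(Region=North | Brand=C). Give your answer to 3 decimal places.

P(Brand=B) = 0.023 + 0.056 + 0.039 + 0.078 + 0.035 = 0.231; P(Region=North | Brand=B) = 0.023/0.231 = 0.0996.
P(Brand=C) = 0.046 + 0.086 + 0.019 + 0.047 + 0.039 = 0.237; P(Region=North | Brand=C) = 0.046/0.237 = 0.1941.
Difference = -0.095.

-0.095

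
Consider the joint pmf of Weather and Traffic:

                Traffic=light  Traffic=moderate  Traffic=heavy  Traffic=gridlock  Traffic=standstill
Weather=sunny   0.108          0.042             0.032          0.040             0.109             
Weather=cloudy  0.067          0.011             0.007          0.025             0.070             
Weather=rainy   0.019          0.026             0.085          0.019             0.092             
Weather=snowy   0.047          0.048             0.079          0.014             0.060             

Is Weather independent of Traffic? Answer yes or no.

P(Weather=rainy) = 0.241 and P(Traffic=light) = 0.241, so their product is 0.05808, but P(Weather=rainy, Traffic=light) = 0.019. Since these differ, Weather and Traffic are not independent.

no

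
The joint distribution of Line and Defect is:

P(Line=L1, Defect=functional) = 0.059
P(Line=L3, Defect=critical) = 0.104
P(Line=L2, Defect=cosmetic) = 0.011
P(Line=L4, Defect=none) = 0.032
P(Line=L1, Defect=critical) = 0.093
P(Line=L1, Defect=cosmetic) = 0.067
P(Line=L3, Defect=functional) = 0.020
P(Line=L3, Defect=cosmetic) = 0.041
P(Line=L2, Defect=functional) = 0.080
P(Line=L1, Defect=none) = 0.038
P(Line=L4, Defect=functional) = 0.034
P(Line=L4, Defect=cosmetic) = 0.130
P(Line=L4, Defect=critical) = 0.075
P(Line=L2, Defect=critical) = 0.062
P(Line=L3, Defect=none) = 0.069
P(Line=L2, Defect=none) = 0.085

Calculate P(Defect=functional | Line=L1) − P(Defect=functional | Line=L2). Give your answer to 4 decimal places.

P(Line=L1) = 0.038 + 0.067 + 0.059 + 0.093 = 0.257; P(Defect=functional | Line=L1) = 0.059/0.257 = 0.22957.
P(Line=L2) = 0.085 + 0.011 + 0.080 + 0.062 = 0.238; P(Defect=functional | Line=L2) = 0.080/0.238 = 0.33613.
Difference = -0.1066.

-0.1066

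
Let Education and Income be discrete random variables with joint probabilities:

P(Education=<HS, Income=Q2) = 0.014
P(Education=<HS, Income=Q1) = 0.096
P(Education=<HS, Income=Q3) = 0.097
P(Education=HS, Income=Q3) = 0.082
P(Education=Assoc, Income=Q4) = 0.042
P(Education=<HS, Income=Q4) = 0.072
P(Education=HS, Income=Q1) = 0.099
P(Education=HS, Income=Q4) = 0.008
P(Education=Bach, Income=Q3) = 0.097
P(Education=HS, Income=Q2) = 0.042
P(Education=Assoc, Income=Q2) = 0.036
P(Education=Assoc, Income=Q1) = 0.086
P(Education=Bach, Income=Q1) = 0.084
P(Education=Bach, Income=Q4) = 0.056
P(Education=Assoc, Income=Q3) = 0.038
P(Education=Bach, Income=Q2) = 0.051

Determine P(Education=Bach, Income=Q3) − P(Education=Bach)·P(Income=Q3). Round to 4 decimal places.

0.0066

P(Education=Bach) = 0.084 + 0.051 + 0.097 + 0.056 = 0.288.
P(Income=Q3) = 0.097 + 0.082 + 0.038 + 0.097 = 0.314.
P(Education=Bach, Income=Q3) − P(Education=Bach)P(Income=Q3) = 0.097 − 0.288×0.314 = 0.0066.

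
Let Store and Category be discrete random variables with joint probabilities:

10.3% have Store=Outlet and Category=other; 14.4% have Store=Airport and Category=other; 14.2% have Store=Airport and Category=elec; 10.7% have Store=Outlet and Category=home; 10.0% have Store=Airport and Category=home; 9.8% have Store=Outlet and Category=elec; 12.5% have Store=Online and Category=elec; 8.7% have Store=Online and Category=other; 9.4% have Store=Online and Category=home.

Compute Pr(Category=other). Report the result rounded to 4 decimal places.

P(Category=other) = 0.144 + 0.103 + 0.087 = 0.334.

0.3340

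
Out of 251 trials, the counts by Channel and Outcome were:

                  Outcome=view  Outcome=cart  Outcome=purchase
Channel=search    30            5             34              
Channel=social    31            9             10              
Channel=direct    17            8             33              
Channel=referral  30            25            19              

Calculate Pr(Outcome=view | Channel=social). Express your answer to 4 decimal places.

0.6200

Total with Channel=social: 31 + 9 + 10 = 50.
P(Outcome=view | Channel=social) = 31/50 = 0.6200.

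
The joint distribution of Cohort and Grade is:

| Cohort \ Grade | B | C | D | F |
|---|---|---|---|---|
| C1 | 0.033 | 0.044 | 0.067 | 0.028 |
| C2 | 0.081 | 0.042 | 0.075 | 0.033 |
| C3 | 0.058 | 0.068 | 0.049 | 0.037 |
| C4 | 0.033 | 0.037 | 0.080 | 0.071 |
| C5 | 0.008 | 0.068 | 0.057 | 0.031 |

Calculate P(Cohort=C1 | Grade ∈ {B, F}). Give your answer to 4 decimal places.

0.1477

P(Grade=B) = 0.033 + 0.081 + 0.058 + 0.033 + 0.008 = 0.213.
P(Grade=F) = 0.028 + 0.033 + 0.037 + 0.071 + 0.031 = 0.200.
P(Grade ∈ {B, F}) = 0.213 + 0.200 = 0.413; P(Cohort=C1, Grade ∈ {B, F}) = 0.033 + 0.028 = 0.061.
P(Cohort=C1 | Grade ∈ {B, F}) = 0.061/0.413 = 0.1477.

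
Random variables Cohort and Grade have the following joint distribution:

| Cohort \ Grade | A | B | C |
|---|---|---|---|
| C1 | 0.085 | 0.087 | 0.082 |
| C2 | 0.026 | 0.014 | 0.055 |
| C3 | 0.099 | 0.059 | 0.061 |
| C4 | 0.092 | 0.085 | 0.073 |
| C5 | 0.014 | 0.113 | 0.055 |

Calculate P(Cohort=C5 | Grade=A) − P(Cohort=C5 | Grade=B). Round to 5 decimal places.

P(Grade=A) = 0.085 + 0.026 + 0.099 + 0.092 + 0.014 = 0.316; P(Cohort=C5 | Grade=A) = 0.014/0.316 = 0.044304.
P(Grade=B) = 0.087 + 0.014 + 0.059 + 0.085 + 0.113 = 0.358; P(Cohort=C5 | Grade=B) = 0.113/0.358 = 0.315642.
Difference = -0.27134.

-0.27134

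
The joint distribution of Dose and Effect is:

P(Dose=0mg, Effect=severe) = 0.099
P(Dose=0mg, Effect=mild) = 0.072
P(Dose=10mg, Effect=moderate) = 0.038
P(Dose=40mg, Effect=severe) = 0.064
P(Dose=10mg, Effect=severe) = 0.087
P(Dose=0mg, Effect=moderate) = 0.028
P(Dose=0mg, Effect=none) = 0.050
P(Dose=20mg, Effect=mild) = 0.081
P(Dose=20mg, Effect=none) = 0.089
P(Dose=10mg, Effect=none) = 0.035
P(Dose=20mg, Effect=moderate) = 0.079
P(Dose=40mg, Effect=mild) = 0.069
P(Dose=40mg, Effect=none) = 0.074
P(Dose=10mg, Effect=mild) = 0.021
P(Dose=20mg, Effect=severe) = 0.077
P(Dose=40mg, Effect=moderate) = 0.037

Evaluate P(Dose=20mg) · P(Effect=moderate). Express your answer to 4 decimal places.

P(Dose=20mg) = 0.089 + 0.081 + 0.079 + 0.077 = 0.326.
P(Effect=moderate) = 0.028 + 0.038 + 0.079 + 0.037 = 0.182.
Product: 0.326 × 0.182 = 0.0593.

0.0593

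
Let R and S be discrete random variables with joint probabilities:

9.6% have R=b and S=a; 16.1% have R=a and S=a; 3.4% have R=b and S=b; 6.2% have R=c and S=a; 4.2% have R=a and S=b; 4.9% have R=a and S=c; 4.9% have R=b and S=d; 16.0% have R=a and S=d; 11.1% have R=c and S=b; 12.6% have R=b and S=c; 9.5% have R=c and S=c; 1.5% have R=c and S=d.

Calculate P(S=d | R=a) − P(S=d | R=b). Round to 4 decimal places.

P(R=a) = 0.161 + 0.042 + 0.049 + 0.160 = 0.412; P(S=d | R=a) = 0.160/0.412 = 0.38835.
P(R=b) = 0.096 + 0.034 + 0.126 + 0.049 = 0.305; P(S=d | R=b) = 0.049/0.305 = 0.16066.
Difference = 0.2277.

0.2277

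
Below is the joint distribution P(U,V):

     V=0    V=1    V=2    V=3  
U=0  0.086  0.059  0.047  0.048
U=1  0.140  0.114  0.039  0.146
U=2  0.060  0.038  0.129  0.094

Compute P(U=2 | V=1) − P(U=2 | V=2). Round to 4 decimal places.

P(V=1) = 0.059 + 0.114 + 0.038 = 0.211; P(U=2 | V=1) = 0.038/0.211 = 0.18009.
P(V=2) = 0.047 + 0.039 + 0.129 = 0.215; P(U=2 | V=2) = 0.129/0.215 = 0.60000.
Difference = -0.4199.

-0.4199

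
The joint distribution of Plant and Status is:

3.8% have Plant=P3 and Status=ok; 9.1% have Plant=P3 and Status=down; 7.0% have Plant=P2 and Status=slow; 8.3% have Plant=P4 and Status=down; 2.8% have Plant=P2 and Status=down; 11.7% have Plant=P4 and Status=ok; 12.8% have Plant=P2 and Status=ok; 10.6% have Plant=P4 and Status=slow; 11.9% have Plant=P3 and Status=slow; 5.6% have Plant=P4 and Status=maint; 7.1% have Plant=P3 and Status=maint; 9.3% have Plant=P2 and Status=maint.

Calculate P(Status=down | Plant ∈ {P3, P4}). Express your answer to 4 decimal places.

P(Plant=P3) = 0.038 + 0.119 + 0.091 + 0.071 = 0.319.
P(Plant=P4) = 0.117 + 0.106 + 0.083 + 0.056 = 0.362.
P(Plant ∈ {P3, P4}) = 0.319 + 0.362 = 0.681; P(Status=down, Plant ∈ {P3, P4}) = 0.091 + 0.083 = 0.174.
P(Status=down | Plant ∈ {P3, P4}) = 0.174/0.681 = 0.2555.

0.2555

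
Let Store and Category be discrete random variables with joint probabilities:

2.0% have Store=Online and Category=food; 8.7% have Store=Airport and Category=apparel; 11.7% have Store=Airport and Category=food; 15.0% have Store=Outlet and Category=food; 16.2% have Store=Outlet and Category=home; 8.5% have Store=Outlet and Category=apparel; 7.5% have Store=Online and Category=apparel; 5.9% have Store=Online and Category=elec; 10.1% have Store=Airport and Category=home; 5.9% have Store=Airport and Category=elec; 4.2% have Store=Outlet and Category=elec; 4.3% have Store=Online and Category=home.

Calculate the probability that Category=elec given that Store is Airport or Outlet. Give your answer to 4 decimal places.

P(Store=Airport) = 0.117 + 0.087 + 0.059 + 0.101 = 0.364.
P(Store=Outlet) = 0.150 + 0.085 + 0.042 + 0.162 = 0.439.
P(Store ∈ {Airport, Outlet}) = 0.364 + 0.439 = 0.803; P(Category=elec, Store ∈ {Airport, Outlet}) = 0.059 + 0.042 = 0.101.
P(Category=elec | Store ∈ {Airport, Outlet}) = 0.101/0.803 = 0.1258.

0.1258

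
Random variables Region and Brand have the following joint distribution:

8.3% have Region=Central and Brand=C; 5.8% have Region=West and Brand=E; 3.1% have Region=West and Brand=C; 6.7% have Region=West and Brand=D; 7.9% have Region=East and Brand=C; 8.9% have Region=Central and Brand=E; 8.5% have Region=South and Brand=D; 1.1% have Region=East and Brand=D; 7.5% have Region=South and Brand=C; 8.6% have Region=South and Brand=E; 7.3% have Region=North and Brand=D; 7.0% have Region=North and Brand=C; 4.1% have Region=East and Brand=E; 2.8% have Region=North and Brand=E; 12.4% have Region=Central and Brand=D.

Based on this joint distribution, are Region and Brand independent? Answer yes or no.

no

P(Region=East) = 0.131 and P(Brand=D) = 0.360, so their product is 0.04716, but P(Region=East, Brand=D) = 0.011. Since these differ, Region and Brand are not independent.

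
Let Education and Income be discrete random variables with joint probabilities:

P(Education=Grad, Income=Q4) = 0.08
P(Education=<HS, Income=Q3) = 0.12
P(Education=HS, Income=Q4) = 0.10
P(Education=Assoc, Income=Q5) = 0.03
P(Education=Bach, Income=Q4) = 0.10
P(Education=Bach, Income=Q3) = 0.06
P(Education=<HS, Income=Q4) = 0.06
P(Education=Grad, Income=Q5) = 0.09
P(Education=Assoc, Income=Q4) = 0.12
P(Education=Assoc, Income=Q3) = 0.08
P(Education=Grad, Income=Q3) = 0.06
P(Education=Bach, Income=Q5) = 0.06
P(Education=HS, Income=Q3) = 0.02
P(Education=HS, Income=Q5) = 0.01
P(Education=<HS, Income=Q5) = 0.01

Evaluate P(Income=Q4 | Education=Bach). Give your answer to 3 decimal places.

P(Education=Bach) = 0.06 + 0.10 + 0.06 = 0.22.
P(Income=Q4 | Education=Bach) = 0.10/0.22 = 0.455.

0.455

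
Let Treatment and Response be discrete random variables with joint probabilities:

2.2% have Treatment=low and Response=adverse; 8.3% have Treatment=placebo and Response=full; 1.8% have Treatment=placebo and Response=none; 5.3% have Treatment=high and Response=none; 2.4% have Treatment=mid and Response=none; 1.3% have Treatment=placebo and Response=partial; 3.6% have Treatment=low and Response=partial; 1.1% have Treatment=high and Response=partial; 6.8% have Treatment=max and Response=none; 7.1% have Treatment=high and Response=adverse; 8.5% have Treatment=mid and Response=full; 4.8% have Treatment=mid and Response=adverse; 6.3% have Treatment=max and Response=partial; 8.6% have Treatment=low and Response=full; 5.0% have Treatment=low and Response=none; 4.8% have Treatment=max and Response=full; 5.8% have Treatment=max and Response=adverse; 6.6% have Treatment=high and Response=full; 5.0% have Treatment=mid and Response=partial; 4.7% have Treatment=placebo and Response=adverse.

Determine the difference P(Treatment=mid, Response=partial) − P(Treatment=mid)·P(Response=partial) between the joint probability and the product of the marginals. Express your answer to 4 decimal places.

0.0142

P(Treatment=mid) = 0.024 + 0.050 + 0.085 + 0.048 = 0.207.
P(Response=partial) = 0.013 + 0.036 + 0.050 + 0.011 + 0.063 = 0.173.
P(Treatment=mid, Response=partial) − P(Treatment=mid)P(Response=partial) = 0.050 − 0.207×0.173 = 0.0142.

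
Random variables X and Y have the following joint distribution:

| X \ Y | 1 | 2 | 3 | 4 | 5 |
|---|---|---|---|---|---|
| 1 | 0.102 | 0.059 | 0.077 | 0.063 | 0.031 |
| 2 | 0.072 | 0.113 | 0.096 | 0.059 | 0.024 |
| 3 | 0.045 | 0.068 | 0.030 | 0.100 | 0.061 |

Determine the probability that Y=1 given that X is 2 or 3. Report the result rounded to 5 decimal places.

0.17515

P(X=2) = 0.072 + 0.113 + 0.096 + 0.059 + 0.024 = 0.364.
P(X=3) = 0.045 + 0.068 + 0.030 + 0.100 + 0.061 = 0.304.
P(X ∈ {2, 3}) = 0.364 + 0.304 = 0.668; P(Y=1, X ∈ {2, 3}) = 0.072 + 0.045 = 0.117.
P(Y=1 | X ∈ {2, 3}) = 0.117/0.668 = 0.17515.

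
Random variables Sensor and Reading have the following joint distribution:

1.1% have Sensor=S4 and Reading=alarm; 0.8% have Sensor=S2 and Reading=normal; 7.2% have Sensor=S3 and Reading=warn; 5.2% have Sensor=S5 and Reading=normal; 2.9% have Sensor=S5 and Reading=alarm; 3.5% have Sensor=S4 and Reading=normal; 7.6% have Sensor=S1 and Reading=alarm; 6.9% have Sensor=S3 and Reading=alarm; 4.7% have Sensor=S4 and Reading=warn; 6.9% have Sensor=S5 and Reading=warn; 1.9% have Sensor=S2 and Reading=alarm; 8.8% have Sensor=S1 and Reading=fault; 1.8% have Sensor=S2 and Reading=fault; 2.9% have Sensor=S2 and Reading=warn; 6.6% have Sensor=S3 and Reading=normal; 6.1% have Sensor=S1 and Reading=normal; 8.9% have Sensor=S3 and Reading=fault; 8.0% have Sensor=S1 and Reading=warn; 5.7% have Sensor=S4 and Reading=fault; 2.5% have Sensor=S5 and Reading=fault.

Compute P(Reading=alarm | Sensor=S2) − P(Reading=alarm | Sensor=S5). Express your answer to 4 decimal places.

0.0910

P(Sensor=S2) = 0.008 + 0.029 + 0.019 + 0.018 = 0.074; P(Reading=alarm | Sensor=S2) = 0.019/0.074 = 0.25676.
P(Sensor=S5) = 0.052 + 0.069 + 0.029 + 0.025 = 0.175; P(Reading=alarm | Sensor=S5) = 0.029/0.175 = 0.16571.
Difference = 0.0910.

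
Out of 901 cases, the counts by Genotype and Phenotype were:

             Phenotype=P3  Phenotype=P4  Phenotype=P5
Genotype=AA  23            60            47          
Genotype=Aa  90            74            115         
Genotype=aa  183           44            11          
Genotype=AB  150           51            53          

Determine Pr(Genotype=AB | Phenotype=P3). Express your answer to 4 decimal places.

0.3363

Total with Phenotype=P3: 23 + 90 + 183 + 150 = 446.
P(Genotype=AB | Phenotype=P3) = 150/446 = 0.3363.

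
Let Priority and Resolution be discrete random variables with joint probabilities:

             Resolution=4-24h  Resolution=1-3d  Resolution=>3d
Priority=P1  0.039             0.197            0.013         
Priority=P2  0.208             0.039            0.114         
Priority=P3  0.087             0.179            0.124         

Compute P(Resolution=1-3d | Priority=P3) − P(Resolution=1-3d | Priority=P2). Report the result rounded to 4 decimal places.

P(Priority=P3) = 0.087 + 0.179 + 0.124 = 0.390; P(Resolution=1-3d | Priority=P3) = 0.179/0.390 = 0.45897.
P(Priority=P2) = 0.208 + 0.039 + 0.114 = 0.361; P(Resolution=1-3d | Priority=P2) = 0.039/0.361 = 0.10803.
Difference = 0.3509.

0.3509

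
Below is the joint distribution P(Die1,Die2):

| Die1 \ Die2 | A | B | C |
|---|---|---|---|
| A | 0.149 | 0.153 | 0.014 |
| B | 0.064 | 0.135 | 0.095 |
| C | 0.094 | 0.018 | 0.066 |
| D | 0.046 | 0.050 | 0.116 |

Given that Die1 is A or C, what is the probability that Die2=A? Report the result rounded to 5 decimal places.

P(Die1=A) = 0.149 + 0.153 + 0.014 = 0.316.
P(Die1=C) = 0.094 + 0.018 + 0.066 = 0.178.
P(Die1 ∈ {A, C}) = 0.316 + 0.178 = 0.494; P(Die2=A, Die1 ∈ {A, C}) = 0.149 + 0.094 = 0.243.
P(Die2=A | Die1 ∈ {A, C}) = 0.243/0.494 = 0.49190.

0.49190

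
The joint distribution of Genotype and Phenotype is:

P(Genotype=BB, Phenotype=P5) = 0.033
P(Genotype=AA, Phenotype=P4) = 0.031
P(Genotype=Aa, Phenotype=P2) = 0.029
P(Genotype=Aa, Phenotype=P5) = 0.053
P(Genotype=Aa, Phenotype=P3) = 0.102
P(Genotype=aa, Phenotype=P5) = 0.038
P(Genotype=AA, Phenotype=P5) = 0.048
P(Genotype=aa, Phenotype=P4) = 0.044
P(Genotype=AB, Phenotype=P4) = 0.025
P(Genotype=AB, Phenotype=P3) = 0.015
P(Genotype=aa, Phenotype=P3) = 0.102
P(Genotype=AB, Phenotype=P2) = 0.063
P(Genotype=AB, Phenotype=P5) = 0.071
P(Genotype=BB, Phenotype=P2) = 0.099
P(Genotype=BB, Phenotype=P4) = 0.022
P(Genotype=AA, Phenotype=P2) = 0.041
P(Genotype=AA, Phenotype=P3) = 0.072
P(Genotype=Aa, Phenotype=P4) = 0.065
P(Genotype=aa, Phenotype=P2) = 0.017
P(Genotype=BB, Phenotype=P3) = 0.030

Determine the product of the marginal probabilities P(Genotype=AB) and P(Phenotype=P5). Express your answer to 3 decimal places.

0.042

P(Genotype=AB) = 0.063 + 0.015 + 0.025 + 0.071 = 0.174.
P(Phenotype=P5) = 0.048 + 0.053 + 0.038 + 0.071 + 0.033 = 0.243.
Product: 0.174 × 0.243 = 0.042.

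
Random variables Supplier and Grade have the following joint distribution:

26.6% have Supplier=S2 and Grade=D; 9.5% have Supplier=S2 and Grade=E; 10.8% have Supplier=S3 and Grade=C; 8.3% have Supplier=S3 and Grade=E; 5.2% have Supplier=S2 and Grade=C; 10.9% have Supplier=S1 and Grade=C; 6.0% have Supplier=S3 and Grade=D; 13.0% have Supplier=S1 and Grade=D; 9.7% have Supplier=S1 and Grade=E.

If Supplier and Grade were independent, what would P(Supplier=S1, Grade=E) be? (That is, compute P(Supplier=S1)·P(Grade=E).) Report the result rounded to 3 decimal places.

0.092

P(Supplier=S1) = 0.109 + 0.130 + 0.097 = 0.336.
P(Grade=E) = 0.097 + 0.095 + 0.083 = 0.275.
Product: 0.336 × 0.275 = 0.092.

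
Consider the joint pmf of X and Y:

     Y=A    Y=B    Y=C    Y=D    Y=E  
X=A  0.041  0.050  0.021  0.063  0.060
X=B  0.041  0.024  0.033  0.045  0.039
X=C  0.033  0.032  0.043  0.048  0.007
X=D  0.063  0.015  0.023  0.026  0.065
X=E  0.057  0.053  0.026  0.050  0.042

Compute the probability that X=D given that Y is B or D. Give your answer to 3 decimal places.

P(Y=B) = 0.050 + 0.024 + 0.032 + 0.015 + 0.053 = 0.174.
P(Y=D) = 0.063 + 0.045 + 0.048 + 0.026 + 0.050 = 0.232.
P(Y ∈ {B, D}) = 0.174 + 0.232 = 0.406; P(X=D, Y ∈ {B, D}) = 0.015 + 0.026 = 0.041.
P(X=D | Y ∈ {B, D}) = 0.041/0.406 = 0.101.

0.101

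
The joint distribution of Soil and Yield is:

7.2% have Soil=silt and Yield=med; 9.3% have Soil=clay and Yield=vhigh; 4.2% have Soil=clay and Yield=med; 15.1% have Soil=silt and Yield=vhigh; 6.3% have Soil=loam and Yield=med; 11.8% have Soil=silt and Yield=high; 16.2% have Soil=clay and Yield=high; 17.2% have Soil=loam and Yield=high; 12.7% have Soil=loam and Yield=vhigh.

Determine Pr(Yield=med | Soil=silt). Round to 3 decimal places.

P(Soil=silt) = 0.072 + 0.118 + 0.151 = 0.341.
P(Yield=med | Soil=silt) = 0.072/0.341 = 0.211.

0.211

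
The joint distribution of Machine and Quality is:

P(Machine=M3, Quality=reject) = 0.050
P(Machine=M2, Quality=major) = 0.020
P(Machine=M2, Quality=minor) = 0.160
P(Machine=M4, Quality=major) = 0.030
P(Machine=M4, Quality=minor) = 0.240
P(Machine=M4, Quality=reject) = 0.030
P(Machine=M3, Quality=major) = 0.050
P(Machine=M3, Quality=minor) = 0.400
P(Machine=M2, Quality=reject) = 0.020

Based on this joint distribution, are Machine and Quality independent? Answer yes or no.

yes

Every cell satisfies P(Machine,Quality) = P(Machine)·P(Quality). For instance P(Machine=M2) = 0.200, P(Quality=minor) = 0.800, and 0.200×0.800 = 0.160 matches the joint entry. So Machine and Quality are independent.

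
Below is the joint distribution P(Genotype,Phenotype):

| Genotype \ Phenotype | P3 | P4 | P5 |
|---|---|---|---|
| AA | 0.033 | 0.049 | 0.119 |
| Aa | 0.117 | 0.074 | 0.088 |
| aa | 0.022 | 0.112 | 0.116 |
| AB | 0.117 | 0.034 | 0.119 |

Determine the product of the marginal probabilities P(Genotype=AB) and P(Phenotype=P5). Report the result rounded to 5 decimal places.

0.11934

P(Genotype=AB) = 0.117 + 0.034 + 0.119 = 0.270.
P(Phenotype=P5) = 0.119 + 0.088 + 0.116 + 0.119 = 0.442.
Product: 0.270 × 0.442 = 0.11934.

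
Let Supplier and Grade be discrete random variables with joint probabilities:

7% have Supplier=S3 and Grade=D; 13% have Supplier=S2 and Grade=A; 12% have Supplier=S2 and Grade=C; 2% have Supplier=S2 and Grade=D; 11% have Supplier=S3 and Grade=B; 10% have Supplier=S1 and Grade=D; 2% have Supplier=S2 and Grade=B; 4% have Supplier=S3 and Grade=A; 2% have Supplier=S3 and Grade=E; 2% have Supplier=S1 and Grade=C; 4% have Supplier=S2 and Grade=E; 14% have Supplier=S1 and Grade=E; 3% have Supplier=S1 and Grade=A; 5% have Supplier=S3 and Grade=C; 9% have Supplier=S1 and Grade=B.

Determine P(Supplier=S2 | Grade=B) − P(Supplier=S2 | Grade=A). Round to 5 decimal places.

-0.55909

P(Grade=B) = 0.09 + 0.02 + 0.11 = 0.22; P(Supplier=S2 | Grade=B) = 0.02/0.22 = 0.090909.
P(Grade=A) = 0.03 + 0.13 + 0.04 = 0.20; P(Supplier=S2 | Grade=A) = 0.13/0.20 = 0.650000.
Difference = -0.55909.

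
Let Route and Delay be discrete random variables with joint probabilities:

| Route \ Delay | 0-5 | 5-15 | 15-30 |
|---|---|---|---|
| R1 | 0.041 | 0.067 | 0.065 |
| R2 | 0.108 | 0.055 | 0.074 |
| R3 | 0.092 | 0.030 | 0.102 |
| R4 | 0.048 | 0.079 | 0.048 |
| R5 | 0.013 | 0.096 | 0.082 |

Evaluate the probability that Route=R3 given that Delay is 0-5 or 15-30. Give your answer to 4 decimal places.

0.2883

P(Delay=0-5) = 0.041 + 0.108 + 0.092 + 0.048 + 0.013 = 0.302.
P(Delay=15-30) = 0.065 + 0.074 + 0.102 + 0.048 + 0.082 = 0.371.
P(Delay ∈ {0-5, 15-30}) = 0.302 + 0.371 = 0.673; P(Route=R3, Delay ∈ {0-5, 15-30}) = 0.092 + 0.102 = 0.194.
P(Route=R3 | Delay ∈ {0-5, 15-30}) = 0.194/0.673 = 0.2883.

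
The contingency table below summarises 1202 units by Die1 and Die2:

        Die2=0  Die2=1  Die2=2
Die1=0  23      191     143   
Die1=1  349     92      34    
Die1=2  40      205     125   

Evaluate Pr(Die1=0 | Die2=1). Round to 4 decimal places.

0.3914

Total with Die2=1: 191 + 92 + 205 = 488.
P(Die1=0 | Die2=1) = 191/488 = 0.3914.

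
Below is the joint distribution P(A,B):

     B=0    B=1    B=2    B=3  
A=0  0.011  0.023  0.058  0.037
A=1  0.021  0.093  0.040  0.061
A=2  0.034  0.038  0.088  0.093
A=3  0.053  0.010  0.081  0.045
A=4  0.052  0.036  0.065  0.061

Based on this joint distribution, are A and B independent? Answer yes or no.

P(A=1) = 0.215 and P(B=1) = 0.200, so their product is 0.04300, but P(A=1, B=1) = 0.093. Since these differ, A and B are not independent.

no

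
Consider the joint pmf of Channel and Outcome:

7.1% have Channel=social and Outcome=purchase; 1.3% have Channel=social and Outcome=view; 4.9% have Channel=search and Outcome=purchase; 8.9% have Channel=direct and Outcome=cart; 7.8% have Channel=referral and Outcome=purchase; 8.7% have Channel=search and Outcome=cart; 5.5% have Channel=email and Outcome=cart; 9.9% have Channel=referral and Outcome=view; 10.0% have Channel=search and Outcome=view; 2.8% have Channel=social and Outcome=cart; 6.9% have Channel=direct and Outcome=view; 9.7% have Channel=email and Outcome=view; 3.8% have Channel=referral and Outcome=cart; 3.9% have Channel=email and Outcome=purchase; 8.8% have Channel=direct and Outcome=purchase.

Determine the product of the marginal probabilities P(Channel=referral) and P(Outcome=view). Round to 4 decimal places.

P(Channel=referral) = 0.099 + 0.038 + 0.078 = 0.215.
P(Outcome=view) = 0.097 + 0.100 + 0.013 + 0.069 + 0.099 = 0.378.
Product: 0.215 × 0.378 = 0.0813.

0.0813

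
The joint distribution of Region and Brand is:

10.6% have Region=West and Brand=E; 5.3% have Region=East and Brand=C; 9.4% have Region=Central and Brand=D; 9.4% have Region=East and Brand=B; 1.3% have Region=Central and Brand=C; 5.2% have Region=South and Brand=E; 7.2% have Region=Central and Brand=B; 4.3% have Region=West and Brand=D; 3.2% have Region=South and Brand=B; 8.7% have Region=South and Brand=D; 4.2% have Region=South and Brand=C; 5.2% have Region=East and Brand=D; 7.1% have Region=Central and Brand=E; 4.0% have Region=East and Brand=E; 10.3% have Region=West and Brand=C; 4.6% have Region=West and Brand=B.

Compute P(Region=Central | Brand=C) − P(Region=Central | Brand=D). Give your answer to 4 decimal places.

P(Brand=C) = 0.042 + 0.053 + 0.103 + 0.013 = 0.211; P(Region=Central | Brand=C) = 0.013/0.211 = 0.06161.
P(Brand=D) = 0.087 + 0.052 + 0.043 + 0.094 = 0.276; P(Region=Central | Brand=D) = 0.094/0.276 = 0.34058.
Difference = -0.2790.

-0.2790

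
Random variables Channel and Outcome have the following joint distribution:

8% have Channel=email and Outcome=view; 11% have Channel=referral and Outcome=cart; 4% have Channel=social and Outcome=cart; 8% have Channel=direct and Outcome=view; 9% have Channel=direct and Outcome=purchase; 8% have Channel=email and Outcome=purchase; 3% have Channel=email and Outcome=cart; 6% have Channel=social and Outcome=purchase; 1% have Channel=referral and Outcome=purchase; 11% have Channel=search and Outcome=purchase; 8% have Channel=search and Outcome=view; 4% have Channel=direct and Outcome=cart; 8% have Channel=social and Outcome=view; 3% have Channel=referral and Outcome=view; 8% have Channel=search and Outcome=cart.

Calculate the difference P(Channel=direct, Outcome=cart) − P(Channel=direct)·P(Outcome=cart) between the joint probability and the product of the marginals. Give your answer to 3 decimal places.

P(Channel=direct) = 0.08 + 0.04 + 0.09 = 0.21.
P(Outcome=cart) = 0.03 + 0.08 + 0.04 + 0.04 + 0.11 = 0.30.
P(Channel=direct, Outcome=cart) − P(Channel=direct)P(Outcome=cart) = 0.04 − 0.21×0.30 = -0.023.

-0.023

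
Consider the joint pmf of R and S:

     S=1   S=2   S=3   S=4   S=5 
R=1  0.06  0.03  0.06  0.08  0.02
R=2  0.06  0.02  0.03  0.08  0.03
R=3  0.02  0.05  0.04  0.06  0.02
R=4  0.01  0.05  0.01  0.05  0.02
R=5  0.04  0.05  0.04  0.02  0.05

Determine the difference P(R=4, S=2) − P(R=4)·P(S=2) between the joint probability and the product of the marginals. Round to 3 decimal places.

0.022

P(R=4) = 0.01 + 0.05 + 0.01 + 0.05 + 0.02 = 0.14.
P(S=2) = 0.03 + 0.02 + 0.05 + 0.05 + 0.05 = 0.20.
P(R=4, S=2) − P(R=4)P(S=2) = 0.05 − 0.14×0.20 = 0.022.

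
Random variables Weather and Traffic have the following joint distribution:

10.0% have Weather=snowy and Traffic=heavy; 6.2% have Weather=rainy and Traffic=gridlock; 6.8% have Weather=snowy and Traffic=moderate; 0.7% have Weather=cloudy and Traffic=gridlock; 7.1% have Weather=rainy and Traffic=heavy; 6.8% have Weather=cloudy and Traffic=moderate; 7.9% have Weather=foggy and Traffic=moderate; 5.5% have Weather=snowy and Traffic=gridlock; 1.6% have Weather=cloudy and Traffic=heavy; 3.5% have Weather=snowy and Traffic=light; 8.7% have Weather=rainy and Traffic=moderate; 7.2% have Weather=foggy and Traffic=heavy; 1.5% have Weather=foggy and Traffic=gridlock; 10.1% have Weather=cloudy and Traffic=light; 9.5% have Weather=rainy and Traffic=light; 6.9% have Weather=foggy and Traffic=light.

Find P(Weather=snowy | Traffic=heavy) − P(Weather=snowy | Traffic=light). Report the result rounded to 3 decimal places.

P(Traffic=heavy) = 0.016 + 0.071 + 0.100 + 0.072 = 0.259; P(Weather=snowy | Traffic=heavy) = 0.100/0.259 = 0.3861.
P(Traffic=light) = 0.101 + 0.095 + 0.035 + 0.069 = 0.300; P(Weather=snowy | Traffic=light) = 0.035/0.300 = 0.1167.
Difference = 0.269.

0.269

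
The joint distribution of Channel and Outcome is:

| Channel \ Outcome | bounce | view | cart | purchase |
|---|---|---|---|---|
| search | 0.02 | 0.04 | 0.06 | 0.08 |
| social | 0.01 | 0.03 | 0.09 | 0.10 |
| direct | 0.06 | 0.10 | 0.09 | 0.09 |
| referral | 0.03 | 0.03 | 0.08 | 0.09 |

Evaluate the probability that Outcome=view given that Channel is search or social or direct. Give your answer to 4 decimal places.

0.2208

P(Channel=search) = 0.02 + 0.04 + 0.06 + 0.08 = 0.20.
P(Channel=social) = 0.01 + 0.03 + 0.09 + 0.10 = 0.23.
P(Channel=direct) = 0.06 + 0.10 + 0.09 + 0.09 = 0.34.
P(Channel ∈ {search, social, direct}) = 0.20 + 0.23 + 0.34 = 0.77; P(Outcome=view, Channel ∈ {search, social, direct}) = 0.04 + 0.03 + 0.10 = 0.17.
P(Outcome=view | Channel ∈ {search, social, direct}) = 0.17/0.77 = 0.2208.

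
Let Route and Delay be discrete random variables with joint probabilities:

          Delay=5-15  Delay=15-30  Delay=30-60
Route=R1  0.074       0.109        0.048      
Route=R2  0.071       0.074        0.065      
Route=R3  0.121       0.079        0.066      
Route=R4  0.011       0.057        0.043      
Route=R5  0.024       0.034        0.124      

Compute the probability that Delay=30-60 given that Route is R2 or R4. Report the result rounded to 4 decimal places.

P(Route=R2) = 0.071 + 0.074 + 0.065 = 0.210.
P(Route=R4) = 0.011 + 0.057 + 0.043 = 0.111.
P(Route ∈ {R2, R4}) = 0.210 + 0.111 = 0.321; P(Delay=30-60, Route ∈ {R2, R4}) = 0.065 + 0.043 = 0.108.
P(Delay=30-60 | Route ∈ {R2, R4}) = 0.108/0.321 = 0.3364.

0.3364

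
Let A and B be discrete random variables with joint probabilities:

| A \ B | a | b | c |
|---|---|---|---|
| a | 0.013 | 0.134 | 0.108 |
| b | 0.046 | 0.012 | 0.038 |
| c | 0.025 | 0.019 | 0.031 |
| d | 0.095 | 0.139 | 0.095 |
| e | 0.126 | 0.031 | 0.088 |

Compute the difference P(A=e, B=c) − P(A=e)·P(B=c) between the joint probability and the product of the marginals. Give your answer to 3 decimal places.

P(A=e) = 0.126 + 0.031 + 0.088 = 0.245.
P(B=c) = 0.108 + 0.038 + 0.031 + 0.095 + 0.088 = 0.360.
P(A=e, B=c) − P(A=e)P(B=c) = 0.088 − 0.245×0.360 = -0.000.

-0.000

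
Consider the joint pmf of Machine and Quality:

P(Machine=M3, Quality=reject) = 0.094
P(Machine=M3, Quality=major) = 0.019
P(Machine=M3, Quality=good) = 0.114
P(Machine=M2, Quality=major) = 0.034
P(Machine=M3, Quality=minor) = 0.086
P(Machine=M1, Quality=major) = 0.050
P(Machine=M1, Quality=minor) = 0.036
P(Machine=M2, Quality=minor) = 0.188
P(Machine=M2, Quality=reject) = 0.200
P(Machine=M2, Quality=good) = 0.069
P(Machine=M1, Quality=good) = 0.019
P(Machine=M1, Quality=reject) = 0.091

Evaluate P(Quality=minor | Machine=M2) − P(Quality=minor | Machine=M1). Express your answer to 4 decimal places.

0.1992

P(Machine=M2) = 0.069 + 0.188 + 0.034 + 0.200 = 0.491; P(Quality=minor | Machine=M2) = 0.188/0.491 = 0.38289.
P(Machine=M1) = 0.019 + 0.036 + 0.050 + 0.091 = 0.196; P(Quality=minor | Machine=M1) = 0.036/0.196 = 0.18367.
Difference = 0.1992.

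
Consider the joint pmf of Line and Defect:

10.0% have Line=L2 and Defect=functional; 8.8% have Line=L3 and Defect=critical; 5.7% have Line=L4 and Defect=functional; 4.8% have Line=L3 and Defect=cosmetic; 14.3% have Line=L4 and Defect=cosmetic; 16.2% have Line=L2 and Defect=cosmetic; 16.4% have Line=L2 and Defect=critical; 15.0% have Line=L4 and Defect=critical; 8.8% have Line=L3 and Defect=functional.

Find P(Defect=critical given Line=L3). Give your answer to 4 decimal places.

0.3929

P(Line=L3) = 0.048 + 0.088 + 0.088 = 0.224.
P(Defect=critical | Line=L3) = 0.088/0.224 = 0.3929.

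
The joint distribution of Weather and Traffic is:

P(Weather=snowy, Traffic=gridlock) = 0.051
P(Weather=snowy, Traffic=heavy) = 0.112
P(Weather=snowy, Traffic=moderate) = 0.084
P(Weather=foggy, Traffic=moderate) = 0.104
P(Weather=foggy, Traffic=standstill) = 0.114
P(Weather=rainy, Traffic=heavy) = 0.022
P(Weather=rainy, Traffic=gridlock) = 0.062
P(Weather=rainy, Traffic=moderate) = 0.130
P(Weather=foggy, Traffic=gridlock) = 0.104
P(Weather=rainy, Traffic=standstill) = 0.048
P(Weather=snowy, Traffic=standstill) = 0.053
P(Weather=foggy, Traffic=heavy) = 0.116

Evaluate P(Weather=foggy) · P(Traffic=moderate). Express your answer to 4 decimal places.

0.1393

P(Weather=foggy) = 0.104 + 0.116 + 0.104 + 0.114 = 0.438.
P(Traffic=moderate) = 0.130 + 0.084 + 0.104 = 0.318.
Product: 0.438 × 0.318 = 0.1393.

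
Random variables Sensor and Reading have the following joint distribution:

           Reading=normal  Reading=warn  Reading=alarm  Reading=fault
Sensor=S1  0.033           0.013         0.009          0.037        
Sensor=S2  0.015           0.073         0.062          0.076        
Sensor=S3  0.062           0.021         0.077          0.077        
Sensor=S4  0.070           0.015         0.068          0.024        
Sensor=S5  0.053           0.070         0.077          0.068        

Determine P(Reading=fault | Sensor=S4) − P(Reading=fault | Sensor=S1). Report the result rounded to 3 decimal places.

-0.267

P(Sensor=S4) = 0.070 + 0.015 + 0.068 + 0.024 = 0.177; P(Reading=fault | Sensor=S4) = 0.024/0.177 = 0.1356.
P(Sensor=S1) = 0.033 + 0.013 + 0.009 + 0.037 = 0.092; P(Reading=fault | Sensor=S1) = 0.037/0.092 = 0.4022.
Difference = -0.267.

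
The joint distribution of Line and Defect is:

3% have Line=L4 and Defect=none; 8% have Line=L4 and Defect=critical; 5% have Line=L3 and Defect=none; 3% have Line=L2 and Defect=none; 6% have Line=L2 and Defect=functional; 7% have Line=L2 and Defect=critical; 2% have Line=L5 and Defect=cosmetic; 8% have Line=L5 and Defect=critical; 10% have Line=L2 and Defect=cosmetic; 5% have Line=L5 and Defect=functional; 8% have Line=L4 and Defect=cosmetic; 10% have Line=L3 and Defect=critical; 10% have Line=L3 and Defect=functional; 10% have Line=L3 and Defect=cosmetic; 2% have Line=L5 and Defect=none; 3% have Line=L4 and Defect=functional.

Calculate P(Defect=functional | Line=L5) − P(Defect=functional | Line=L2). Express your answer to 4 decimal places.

P(Line=L5) = 0.02 + 0.02 + 0.05 + 0.08 = 0.17; P(Defect=functional | Line=L5) = 0.05/0.17 = 0.29412.
P(Line=L2) = 0.03 + 0.10 + 0.06 + 0.07 = 0.26; P(Defect=functional | Line=L2) = 0.06/0.26 = 0.23077.
Difference = 0.0633.

0.0633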